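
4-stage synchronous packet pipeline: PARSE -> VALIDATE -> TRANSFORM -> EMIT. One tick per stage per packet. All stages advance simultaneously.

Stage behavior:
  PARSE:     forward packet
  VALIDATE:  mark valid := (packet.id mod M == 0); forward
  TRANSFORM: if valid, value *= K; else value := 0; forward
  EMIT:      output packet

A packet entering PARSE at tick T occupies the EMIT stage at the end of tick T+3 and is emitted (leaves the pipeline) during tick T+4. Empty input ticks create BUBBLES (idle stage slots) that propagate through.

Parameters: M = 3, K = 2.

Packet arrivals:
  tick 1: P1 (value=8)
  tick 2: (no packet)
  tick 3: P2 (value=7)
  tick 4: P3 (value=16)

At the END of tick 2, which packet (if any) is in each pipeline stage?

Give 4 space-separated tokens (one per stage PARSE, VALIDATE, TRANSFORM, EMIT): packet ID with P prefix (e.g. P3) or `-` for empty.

Answer: - P1 - -

Derivation:
Tick 1: [PARSE:P1(v=8,ok=F), VALIDATE:-, TRANSFORM:-, EMIT:-] out:-; in:P1
Tick 2: [PARSE:-, VALIDATE:P1(v=8,ok=F), TRANSFORM:-, EMIT:-] out:-; in:-
At end of tick 2: ['-', 'P1', '-', '-']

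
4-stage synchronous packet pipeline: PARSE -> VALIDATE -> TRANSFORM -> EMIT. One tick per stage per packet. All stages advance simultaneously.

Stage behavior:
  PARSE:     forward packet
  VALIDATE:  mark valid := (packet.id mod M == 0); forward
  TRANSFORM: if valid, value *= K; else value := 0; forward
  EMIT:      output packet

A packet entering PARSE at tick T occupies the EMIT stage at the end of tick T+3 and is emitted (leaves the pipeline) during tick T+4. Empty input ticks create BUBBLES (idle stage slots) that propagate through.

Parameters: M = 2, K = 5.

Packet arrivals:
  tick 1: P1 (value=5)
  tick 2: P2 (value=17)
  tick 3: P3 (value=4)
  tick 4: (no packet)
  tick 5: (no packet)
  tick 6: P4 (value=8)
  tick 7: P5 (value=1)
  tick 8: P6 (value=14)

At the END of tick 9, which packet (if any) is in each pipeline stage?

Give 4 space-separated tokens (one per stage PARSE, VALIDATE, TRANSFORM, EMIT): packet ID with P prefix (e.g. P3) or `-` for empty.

Answer: - P6 P5 P4

Derivation:
Tick 1: [PARSE:P1(v=5,ok=F), VALIDATE:-, TRANSFORM:-, EMIT:-] out:-; in:P1
Tick 2: [PARSE:P2(v=17,ok=F), VALIDATE:P1(v=5,ok=F), TRANSFORM:-, EMIT:-] out:-; in:P2
Tick 3: [PARSE:P3(v=4,ok=F), VALIDATE:P2(v=17,ok=T), TRANSFORM:P1(v=0,ok=F), EMIT:-] out:-; in:P3
Tick 4: [PARSE:-, VALIDATE:P3(v=4,ok=F), TRANSFORM:P2(v=85,ok=T), EMIT:P1(v=0,ok=F)] out:-; in:-
Tick 5: [PARSE:-, VALIDATE:-, TRANSFORM:P3(v=0,ok=F), EMIT:P2(v=85,ok=T)] out:P1(v=0); in:-
Tick 6: [PARSE:P4(v=8,ok=F), VALIDATE:-, TRANSFORM:-, EMIT:P3(v=0,ok=F)] out:P2(v=85); in:P4
Tick 7: [PARSE:P5(v=1,ok=F), VALIDATE:P4(v=8,ok=T), TRANSFORM:-, EMIT:-] out:P3(v=0); in:P5
Tick 8: [PARSE:P6(v=14,ok=F), VALIDATE:P5(v=1,ok=F), TRANSFORM:P4(v=40,ok=T), EMIT:-] out:-; in:P6
Tick 9: [PARSE:-, VALIDATE:P6(v=14,ok=T), TRANSFORM:P5(v=0,ok=F), EMIT:P4(v=40,ok=T)] out:-; in:-
At end of tick 9: ['-', 'P6', 'P5', 'P4']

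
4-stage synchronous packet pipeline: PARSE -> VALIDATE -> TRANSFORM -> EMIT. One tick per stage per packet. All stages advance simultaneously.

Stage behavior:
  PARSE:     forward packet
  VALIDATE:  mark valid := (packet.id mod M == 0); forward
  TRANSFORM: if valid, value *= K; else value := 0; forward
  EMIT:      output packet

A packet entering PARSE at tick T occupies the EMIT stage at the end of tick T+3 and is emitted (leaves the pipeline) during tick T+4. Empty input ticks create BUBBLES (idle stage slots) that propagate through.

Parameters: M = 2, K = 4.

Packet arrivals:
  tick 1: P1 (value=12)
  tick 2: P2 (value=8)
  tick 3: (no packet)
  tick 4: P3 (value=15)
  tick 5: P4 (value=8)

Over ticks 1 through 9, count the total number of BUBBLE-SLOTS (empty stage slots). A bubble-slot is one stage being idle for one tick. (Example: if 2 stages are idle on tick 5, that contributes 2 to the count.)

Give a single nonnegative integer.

Answer: 20

Derivation:
Tick 1: [PARSE:P1(v=12,ok=F), VALIDATE:-, TRANSFORM:-, EMIT:-] out:-; bubbles=3
Tick 2: [PARSE:P2(v=8,ok=F), VALIDATE:P1(v=12,ok=F), TRANSFORM:-, EMIT:-] out:-; bubbles=2
Tick 3: [PARSE:-, VALIDATE:P2(v=8,ok=T), TRANSFORM:P1(v=0,ok=F), EMIT:-] out:-; bubbles=2
Tick 4: [PARSE:P3(v=15,ok=F), VALIDATE:-, TRANSFORM:P2(v=32,ok=T), EMIT:P1(v=0,ok=F)] out:-; bubbles=1
Tick 5: [PARSE:P4(v=8,ok=F), VALIDATE:P3(v=15,ok=F), TRANSFORM:-, EMIT:P2(v=32,ok=T)] out:P1(v=0); bubbles=1
Tick 6: [PARSE:-, VALIDATE:P4(v=8,ok=T), TRANSFORM:P3(v=0,ok=F), EMIT:-] out:P2(v=32); bubbles=2
Tick 7: [PARSE:-, VALIDATE:-, TRANSFORM:P4(v=32,ok=T), EMIT:P3(v=0,ok=F)] out:-; bubbles=2
Tick 8: [PARSE:-, VALIDATE:-, TRANSFORM:-, EMIT:P4(v=32,ok=T)] out:P3(v=0); bubbles=3
Tick 9: [PARSE:-, VALIDATE:-, TRANSFORM:-, EMIT:-] out:P4(v=32); bubbles=4
Total bubble-slots: 20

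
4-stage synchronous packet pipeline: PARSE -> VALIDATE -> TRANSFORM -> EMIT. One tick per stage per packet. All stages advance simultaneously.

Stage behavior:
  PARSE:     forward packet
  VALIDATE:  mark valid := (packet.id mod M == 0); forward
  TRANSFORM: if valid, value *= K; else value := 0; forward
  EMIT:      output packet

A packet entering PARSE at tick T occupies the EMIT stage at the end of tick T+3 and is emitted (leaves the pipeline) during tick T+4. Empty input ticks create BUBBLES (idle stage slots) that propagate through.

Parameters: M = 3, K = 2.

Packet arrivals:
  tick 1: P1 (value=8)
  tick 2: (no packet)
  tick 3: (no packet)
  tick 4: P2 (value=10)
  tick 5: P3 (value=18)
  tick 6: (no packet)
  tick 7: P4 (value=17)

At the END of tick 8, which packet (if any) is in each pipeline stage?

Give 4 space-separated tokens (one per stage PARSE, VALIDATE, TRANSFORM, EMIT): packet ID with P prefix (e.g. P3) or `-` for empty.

Tick 1: [PARSE:P1(v=8,ok=F), VALIDATE:-, TRANSFORM:-, EMIT:-] out:-; in:P1
Tick 2: [PARSE:-, VALIDATE:P1(v=8,ok=F), TRANSFORM:-, EMIT:-] out:-; in:-
Tick 3: [PARSE:-, VALIDATE:-, TRANSFORM:P1(v=0,ok=F), EMIT:-] out:-; in:-
Tick 4: [PARSE:P2(v=10,ok=F), VALIDATE:-, TRANSFORM:-, EMIT:P1(v=0,ok=F)] out:-; in:P2
Tick 5: [PARSE:P3(v=18,ok=F), VALIDATE:P2(v=10,ok=F), TRANSFORM:-, EMIT:-] out:P1(v=0); in:P3
Tick 6: [PARSE:-, VALIDATE:P3(v=18,ok=T), TRANSFORM:P2(v=0,ok=F), EMIT:-] out:-; in:-
Tick 7: [PARSE:P4(v=17,ok=F), VALIDATE:-, TRANSFORM:P3(v=36,ok=T), EMIT:P2(v=0,ok=F)] out:-; in:P4
Tick 8: [PARSE:-, VALIDATE:P4(v=17,ok=F), TRANSFORM:-, EMIT:P3(v=36,ok=T)] out:P2(v=0); in:-
At end of tick 8: ['-', 'P4', '-', 'P3']

Answer: - P4 - P3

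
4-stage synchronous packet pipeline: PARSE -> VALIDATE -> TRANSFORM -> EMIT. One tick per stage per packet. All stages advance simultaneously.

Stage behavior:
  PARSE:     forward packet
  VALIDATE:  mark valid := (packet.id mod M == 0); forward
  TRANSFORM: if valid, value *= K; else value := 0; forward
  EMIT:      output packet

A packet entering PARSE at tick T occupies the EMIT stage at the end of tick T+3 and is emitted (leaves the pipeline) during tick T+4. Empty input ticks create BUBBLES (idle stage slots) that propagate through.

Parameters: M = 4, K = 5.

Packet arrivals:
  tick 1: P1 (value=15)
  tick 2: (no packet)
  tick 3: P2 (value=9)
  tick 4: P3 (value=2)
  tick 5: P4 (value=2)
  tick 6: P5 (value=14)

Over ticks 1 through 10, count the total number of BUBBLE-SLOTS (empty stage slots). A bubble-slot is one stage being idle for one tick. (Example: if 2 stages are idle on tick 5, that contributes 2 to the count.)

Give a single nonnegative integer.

Answer: 20

Derivation:
Tick 1: [PARSE:P1(v=15,ok=F), VALIDATE:-, TRANSFORM:-, EMIT:-] out:-; bubbles=3
Tick 2: [PARSE:-, VALIDATE:P1(v=15,ok=F), TRANSFORM:-, EMIT:-] out:-; bubbles=3
Tick 3: [PARSE:P2(v=9,ok=F), VALIDATE:-, TRANSFORM:P1(v=0,ok=F), EMIT:-] out:-; bubbles=2
Tick 4: [PARSE:P3(v=2,ok=F), VALIDATE:P2(v=9,ok=F), TRANSFORM:-, EMIT:P1(v=0,ok=F)] out:-; bubbles=1
Tick 5: [PARSE:P4(v=2,ok=F), VALIDATE:P3(v=2,ok=F), TRANSFORM:P2(v=0,ok=F), EMIT:-] out:P1(v=0); bubbles=1
Tick 6: [PARSE:P5(v=14,ok=F), VALIDATE:P4(v=2,ok=T), TRANSFORM:P3(v=0,ok=F), EMIT:P2(v=0,ok=F)] out:-; bubbles=0
Tick 7: [PARSE:-, VALIDATE:P5(v=14,ok=F), TRANSFORM:P4(v=10,ok=T), EMIT:P3(v=0,ok=F)] out:P2(v=0); bubbles=1
Tick 8: [PARSE:-, VALIDATE:-, TRANSFORM:P5(v=0,ok=F), EMIT:P4(v=10,ok=T)] out:P3(v=0); bubbles=2
Tick 9: [PARSE:-, VALIDATE:-, TRANSFORM:-, EMIT:P5(v=0,ok=F)] out:P4(v=10); bubbles=3
Tick 10: [PARSE:-, VALIDATE:-, TRANSFORM:-, EMIT:-] out:P5(v=0); bubbles=4
Total bubble-slots: 20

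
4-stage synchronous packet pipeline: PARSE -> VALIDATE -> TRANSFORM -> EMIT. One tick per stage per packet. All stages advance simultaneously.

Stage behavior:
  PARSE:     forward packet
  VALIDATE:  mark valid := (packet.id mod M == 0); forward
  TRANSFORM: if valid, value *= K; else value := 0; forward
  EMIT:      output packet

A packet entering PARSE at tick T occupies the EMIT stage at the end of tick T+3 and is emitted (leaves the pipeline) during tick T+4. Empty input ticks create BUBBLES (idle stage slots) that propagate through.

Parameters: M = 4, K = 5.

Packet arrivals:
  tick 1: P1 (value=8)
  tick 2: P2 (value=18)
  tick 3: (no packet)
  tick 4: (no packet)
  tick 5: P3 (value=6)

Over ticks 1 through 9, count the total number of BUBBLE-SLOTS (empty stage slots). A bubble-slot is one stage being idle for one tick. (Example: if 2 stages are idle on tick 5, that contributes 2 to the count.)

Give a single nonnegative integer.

Answer: 24

Derivation:
Tick 1: [PARSE:P1(v=8,ok=F), VALIDATE:-, TRANSFORM:-, EMIT:-] out:-; bubbles=3
Tick 2: [PARSE:P2(v=18,ok=F), VALIDATE:P1(v=8,ok=F), TRANSFORM:-, EMIT:-] out:-; bubbles=2
Tick 3: [PARSE:-, VALIDATE:P2(v=18,ok=F), TRANSFORM:P1(v=0,ok=F), EMIT:-] out:-; bubbles=2
Tick 4: [PARSE:-, VALIDATE:-, TRANSFORM:P2(v=0,ok=F), EMIT:P1(v=0,ok=F)] out:-; bubbles=2
Tick 5: [PARSE:P3(v=6,ok=F), VALIDATE:-, TRANSFORM:-, EMIT:P2(v=0,ok=F)] out:P1(v=0); bubbles=2
Tick 6: [PARSE:-, VALIDATE:P3(v=6,ok=F), TRANSFORM:-, EMIT:-] out:P2(v=0); bubbles=3
Tick 7: [PARSE:-, VALIDATE:-, TRANSFORM:P3(v=0,ok=F), EMIT:-] out:-; bubbles=3
Tick 8: [PARSE:-, VALIDATE:-, TRANSFORM:-, EMIT:P3(v=0,ok=F)] out:-; bubbles=3
Tick 9: [PARSE:-, VALIDATE:-, TRANSFORM:-, EMIT:-] out:P3(v=0); bubbles=4
Total bubble-slots: 24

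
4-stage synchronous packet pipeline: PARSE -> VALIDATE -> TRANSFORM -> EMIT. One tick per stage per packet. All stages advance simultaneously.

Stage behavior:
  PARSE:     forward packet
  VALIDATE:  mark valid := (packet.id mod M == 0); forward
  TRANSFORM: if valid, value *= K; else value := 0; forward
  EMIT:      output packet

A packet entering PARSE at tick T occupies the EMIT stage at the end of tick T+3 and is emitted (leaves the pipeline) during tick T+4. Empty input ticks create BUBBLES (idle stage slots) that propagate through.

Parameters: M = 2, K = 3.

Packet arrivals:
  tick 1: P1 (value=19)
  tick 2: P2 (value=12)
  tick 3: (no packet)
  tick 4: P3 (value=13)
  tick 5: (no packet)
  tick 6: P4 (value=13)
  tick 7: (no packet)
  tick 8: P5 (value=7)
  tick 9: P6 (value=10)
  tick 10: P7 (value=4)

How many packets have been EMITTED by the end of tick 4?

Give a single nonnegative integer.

Answer: 0

Derivation:
Tick 1: [PARSE:P1(v=19,ok=F), VALIDATE:-, TRANSFORM:-, EMIT:-] out:-; in:P1
Tick 2: [PARSE:P2(v=12,ok=F), VALIDATE:P1(v=19,ok=F), TRANSFORM:-, EMIT:-] out:-; in:P2
Tick 3: [PARSE:-, VALIDATE:P2(v=12,ok=T), TRANSFORM:P1(v=0,ok=F), EMIT:-] out:-; in:-
Tick 4: [PARSE:P3(v=13,ok=F), VALIDATE:-, TRANSFORM:P2(v=36,ok=T), EMIT:P1(v=0,ok=F)] out:-; in:P3
Emitted by tick 4: []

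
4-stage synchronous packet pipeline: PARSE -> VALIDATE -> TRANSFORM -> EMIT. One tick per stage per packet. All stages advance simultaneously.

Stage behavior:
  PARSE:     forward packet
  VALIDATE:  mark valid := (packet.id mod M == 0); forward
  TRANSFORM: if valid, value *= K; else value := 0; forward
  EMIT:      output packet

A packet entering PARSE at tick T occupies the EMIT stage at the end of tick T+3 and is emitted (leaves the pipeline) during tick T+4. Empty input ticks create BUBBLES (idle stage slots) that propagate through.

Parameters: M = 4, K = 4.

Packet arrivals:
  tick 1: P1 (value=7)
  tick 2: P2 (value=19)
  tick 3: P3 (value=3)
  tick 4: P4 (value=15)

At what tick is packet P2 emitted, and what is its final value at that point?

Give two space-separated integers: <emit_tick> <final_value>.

Tick 1: [PARSE:P1(v=7,ok=F), VALIDATE:-, TRANSFORM:-, EMIT:-] out:-; in:P1
Tick 2: [PARSE:P2(v=19,ok=F), VALIDATE:P1(v=7,ok=F), TRANSFORM:-, EMIT:-] out:-; in:P2
Tick 3: [PARSE:P3(v=3,ok=F), VALIDATE:P2(v=19,ok=F), TRANSFORM:P1(v=0,ok=F), EMIT:-] out:-; in:P3
Tick 4: [PARSE:P4(v=15,ok=F), VALIDATE:P3(v=3,ok=F), TRANSFORM:P2(v=0,ok=F), EMIT:P1(v=0,ok=F)] out:-; in:P4
Tick 5: [PARSE:-, VALIDATE:P4(v=15,ok=T), TRANSFORM:P3(v=0,ok=F), EMIT:P2(v=0,ok=F)] out:P1(v=0); in:-
Tick 6: [PARSE:-, VALIDATE:-, TRANSFORM:P4(v=60,ok=T), EMIT:P3(v=0,ok=F)] out:P2(v=0); in:-
Tick 7: [PARSE:-, VALIDATE:-, TRANSFORM:-, EMIT:P4(v=60,ok=T)] out:P3(v=0); in:-
Tick 8: [PARSE:-, VALIDATE:-, TRANSFORM:-, EMIT:-] out:P4(v=60); in:-
P2: arrives tick 2, valid=False (id=2, id%4=2), emit tick 6, final value 0

Answer: 6 0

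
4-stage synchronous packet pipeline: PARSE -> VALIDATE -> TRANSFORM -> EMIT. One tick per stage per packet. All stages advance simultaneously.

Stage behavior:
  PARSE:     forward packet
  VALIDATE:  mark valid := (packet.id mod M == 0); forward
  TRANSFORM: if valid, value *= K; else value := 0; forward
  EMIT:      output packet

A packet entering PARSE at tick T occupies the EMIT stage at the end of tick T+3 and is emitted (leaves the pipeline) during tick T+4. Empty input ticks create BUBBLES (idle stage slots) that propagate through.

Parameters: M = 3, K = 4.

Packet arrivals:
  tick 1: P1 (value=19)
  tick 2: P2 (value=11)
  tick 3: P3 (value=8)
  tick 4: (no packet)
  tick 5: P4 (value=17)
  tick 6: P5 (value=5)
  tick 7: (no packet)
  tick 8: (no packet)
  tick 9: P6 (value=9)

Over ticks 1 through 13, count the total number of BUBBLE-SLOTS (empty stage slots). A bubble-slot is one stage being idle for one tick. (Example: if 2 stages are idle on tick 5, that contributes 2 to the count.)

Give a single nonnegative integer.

Answer: 28

Derivation:
Tick 1: [PARSE:P1(v=19,ok=F), VALIDATE:-, TRANSFORM:-, EMIT:-] out:-; bubbles=3
Tick 2: [PARSE:P2(v=11,ok=F), VALIDATE:P1(v=19,ok=F), TRANSFORM:-, EMIT:-] out:-; bubbles=2
Tick 3: [PARSE:P3(v=8,ok=F), VALIDATE:P2(v=11,ok=F), TRANSFORM:P1(v=0,ok=F), EMIT:-] out:-; bubbles=1
Tick 4: [PARSE:-, VALIDATE:P3(v=8,ok=T), TRANSFORM:P2(v=0,ok=F), EMIT:P1(v=0,ok=F)] out:-; bubbles=1
Tick 5: [PARSE:P4(v=17,ok=F), VALIDATE:-, TRANSFORM:P3(v=32,ok=T), EMIT:P2(v=0,ok=F)] out:P1(v=0); bubbles=1
Tick 6: [PARSE:P5(v=5,ok=F), VALIDATE:P4(v=17,ok=F), TRANSFORM:-, EMIT:P3(v=32,ok=T)] out:P2(v=0); bubbles=1
Tick 7: [PARSE:-, VALIDATE:P5(v=5,ok=F), TRANSFORM:P4(v=0,ok=F), EMIT:-] out:P3(v=32); bubbles=2
Tick 8: [PARSE:-, VALIDATE:-, TRANSFORM:P5(v=0,ok=F), EMIT:P4(v=0,ok=F)] out:-; bubbles=2
Tick 9: [PARSE:P6(v=9,ok=F), VALIDATE:-, TRANSFORM:-, EMIT:P5(v=0,ok=F)] out:P4(v=0); bubbles=2
Tick 10: [PARSE:-, VALIDATE:P6(v=9,ok=T), TRANSFORM:-, EMIT:-] out:P5(v=0); bubbles=3
Tick 11: [PARSE:-, VALIDATE:-, TRANSFORM:P6(v=36,ok=T), EMIT:-] out:-; bubbles=3
Tick 12: [PARSE:-, VALIDATE:-, TRANSFORM:-, EMIT:P6(v=36,ok=T)] out:-; bubbles=3
Tick 13: [PARSE:-, VALIDATE:-, TRANSFORM:-, EMIT:-] out:P6(v=36); bubbles=4
Total bubble-slots: 28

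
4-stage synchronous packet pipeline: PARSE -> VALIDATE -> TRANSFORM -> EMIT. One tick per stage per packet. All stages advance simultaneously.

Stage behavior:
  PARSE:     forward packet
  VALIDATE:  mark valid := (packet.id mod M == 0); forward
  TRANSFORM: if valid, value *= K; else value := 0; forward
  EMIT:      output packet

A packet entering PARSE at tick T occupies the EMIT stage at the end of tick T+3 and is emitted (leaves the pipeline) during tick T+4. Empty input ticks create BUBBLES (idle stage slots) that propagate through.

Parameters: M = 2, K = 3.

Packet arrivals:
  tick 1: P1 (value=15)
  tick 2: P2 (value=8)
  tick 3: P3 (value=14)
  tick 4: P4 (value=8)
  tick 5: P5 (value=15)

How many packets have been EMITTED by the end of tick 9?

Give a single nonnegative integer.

Tick 1: [PARSE:P1(v=15,ok=F), VALIDATE:-, TRANSFORM:-, EMIT:-] out:-; in:P1
Tick 2: [PARSE:P2(v=8,ok=F), VALIDATE:P1(v=15,ok=F), TRANSFORM:-, EMIT:-] out:-; in:P2
Tick 3: [PARSE:P3(v=14,ok=F), VALIDATE:P2(v=8,ok=T), TRANSFORM:P1(v=0,ok=F), EMIT:-] out:-; in:P3
Tick 4: [PARSE:P4(v=8,ok=F), VALIDATE:P3(v=14,ok=F), TRANSFORM:P2(v=24,ok=T), EMIT:P1(v=0,ok=F)] out:-; in:P4
Tick 5: [PARSE:P5(v=15,ok=F), VALIDATE:P4(v=8,ok=T), TRANSFORM:P3(v=0,ok=F), EMIT:P2(v=24,ok=T)] out:P1(v=0); in:P5
Tick 6: [PARSE:-, VALIDATE:P5(v=15,ok=F), TRANSFORM:P4(v=24,ok=T), EMIT:P3(v=0,ok=F)] out:P2(v=24); in:-
Tick 7: [PARSE:-, VALIDATE:-, TRANSFORM:P5(v=0,ok=F), EMIT:P4(v=24,ok=T)] out:P3(v=0); in:-
Tick 8: [PARSE:-, VALIDATE:-, TRANSFORM:-, EMIT:P5(v=0,ok=F)] out:P4(v=24); in:-
Tick 9: [PARSE:-, VALIDATE:-, TRANSFORM:-, EMIT:-] out:P5(v=0); in:-
Emitted by tick 9: ['P1', 'P2', 'P3', 'P4', 'P5']

Answer: 5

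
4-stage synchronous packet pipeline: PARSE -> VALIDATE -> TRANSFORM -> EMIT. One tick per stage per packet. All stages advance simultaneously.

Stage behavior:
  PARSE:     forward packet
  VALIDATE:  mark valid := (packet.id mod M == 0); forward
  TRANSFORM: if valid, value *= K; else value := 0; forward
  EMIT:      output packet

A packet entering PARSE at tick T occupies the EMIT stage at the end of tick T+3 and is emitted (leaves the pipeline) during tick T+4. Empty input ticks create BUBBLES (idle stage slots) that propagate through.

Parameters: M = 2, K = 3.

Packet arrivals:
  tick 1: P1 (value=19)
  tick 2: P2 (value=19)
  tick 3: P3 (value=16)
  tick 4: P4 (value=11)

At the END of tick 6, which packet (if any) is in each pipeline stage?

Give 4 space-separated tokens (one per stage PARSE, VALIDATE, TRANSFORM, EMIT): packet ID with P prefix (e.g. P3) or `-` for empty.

Tick 1: [PARSE:P1(v=19,ok=F), VALIDATE:-, TRANSFORM:-, EMIT:-] out:-; in:P1
Tick 2: [PARSE:P2(v=19,ok=F), VALIDATE:P1(v=19,ok=F), TRANSFORM:-, EMIT:-] out:-; in:P2
Tick 3: [PARSE:P3(v=16,ok=F), VALIDATE:P2(v=19,ok=T), TRANSFORM:P1(v=0,ok=F), EMIT:-] out:-; in:P3
Tick 4: [PARSE:P4(v=11,ok=F), VALIDATE:P3(v=16,ok=F), TRANSFORM:P2(v=57,ok=T), EMIT:P1(v=0,ok=F)] out:-; in:P4
Tick 5: [PARSE:-, VALIDATE:P4(v=11,ok=T), TRANSFORM:P3(v=0,ok=F), EMIT:P2(v=57,ok=T)] out:P1(v=0); in:-
Tick 6: [PARSE:-, VALIDATE:-, TRANSFORM:P4(v=33,ok=T), EMIT:P3(v=0,ok=F)] out:P2(v=57); in:-
At end of tick 6: ['-', '-', 'P4', 'P3']

Answer: - - P4 P3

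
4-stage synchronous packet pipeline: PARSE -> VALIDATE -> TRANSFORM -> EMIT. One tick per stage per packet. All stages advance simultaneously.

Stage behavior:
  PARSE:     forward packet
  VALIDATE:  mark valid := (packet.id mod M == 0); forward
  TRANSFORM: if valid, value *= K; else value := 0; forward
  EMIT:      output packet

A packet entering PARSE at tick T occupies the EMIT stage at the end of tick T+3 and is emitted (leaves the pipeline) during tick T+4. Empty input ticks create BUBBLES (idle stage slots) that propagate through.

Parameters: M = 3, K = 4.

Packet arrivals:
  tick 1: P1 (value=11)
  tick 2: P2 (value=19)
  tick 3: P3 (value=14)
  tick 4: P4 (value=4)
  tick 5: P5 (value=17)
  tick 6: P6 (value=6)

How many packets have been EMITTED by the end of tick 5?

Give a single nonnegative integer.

Answer: 1

Derivation:
Tick 1: [PARSE:P1(v=11,ok=F), VALIDATE:-, TRANSFORM:-, EMIT:-] out:-; in:P1
Tick 2: [PARSE:P2(v=19,ok=F), VALIDATE:P1(v=11,ok=F), TRANSFORM:-, EMIT:-] out:-; in:P2
Tick 3: [PARSE:P3(v=14,ok=F), VALIDATE:P2(v=19,ok=F), TRANSFORM:P1(v=0,ok=F), EMIT:-] out:-; in:P3
Tick 4: [PARSE:P4(v=4,ok=F), VALIDATE:P3(v=14,ok=T), TRANSFORM:P2(v=0,ok=F), EMIT:P1(v=0,ok=F)] out:-; in:P4
Tick 5: [PARSE:P5(v=17,ok=F), VALIDATE:P4(v=4,ok=F), TRANSFORM:P3(v=56,ok=T), EMIT:P2(v=0,ok=F)] out:P1(v=0); in:P5
Emitted by tick 5: ['P1']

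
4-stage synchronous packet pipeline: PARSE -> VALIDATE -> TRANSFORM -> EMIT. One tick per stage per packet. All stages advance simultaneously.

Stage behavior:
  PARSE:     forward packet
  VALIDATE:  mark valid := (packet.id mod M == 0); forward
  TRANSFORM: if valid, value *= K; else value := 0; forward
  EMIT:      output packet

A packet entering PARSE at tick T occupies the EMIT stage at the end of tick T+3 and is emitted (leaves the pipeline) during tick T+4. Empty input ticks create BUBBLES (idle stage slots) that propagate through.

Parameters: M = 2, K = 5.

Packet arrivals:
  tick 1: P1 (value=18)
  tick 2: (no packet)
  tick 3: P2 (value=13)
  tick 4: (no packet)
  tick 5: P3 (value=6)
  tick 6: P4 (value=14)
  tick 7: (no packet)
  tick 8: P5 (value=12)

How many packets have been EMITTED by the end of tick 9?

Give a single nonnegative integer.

Tick 1: [PARSE:P1(v=18,ok=F), VALIDATE:-, TRANSFORM:-, EMIT:-] out:-; in:P1
Tick 2: [PARSE:-, VALIDATE:P1(v=18,ok=F), TRANSFORM:-, EMIT:-] out:-; in:-
Tick 3: [PARSE:P2(v=13,ok=F), VALIDATE:-, TRANSFORM:P1(v=0,ok=F), EMIT:-] out:-; in:P2
Tick 4: [PARSE:-, VALIDATE:P2(v=13,ok=T), TRANSFORM:-, EMIT:P1(v=0,ok=F)] out:-; in:-
Tick 5: [PARSE:P3(v=6,ok=F), VALIDATE:-, TRANSFORM:P2(v=65,ok=T), EMIT:-] out:P1(v=0); in:P3
Tick 6: [PARSE:P4(v=14,ok=F), VALIDATE:P3(v=6,ok=F), TRANSFORM:-, EMIT:P2(v=65,ok=T)] out:-; in:P4
Tick 7: [PARSE:-, VALIDATE:P4(v=14,ok=T), TRANSFORM:P3(v=0,ok=F), EMIT:-] out:P2(v=65); in:-
Tick 8: [PARSE:P5(v=12,ok=F), VALIDATE:-, TRANSFORM:P4(v=70,ok=T), EMIT:P3(v=0,ok=F)] out:-; in:P5
Tick 9: [PARSE:-, VALIDATE:P5(v=12,ok=F), TRANSFORM:-, EMIT:P4(v=70,ok=T)] out:P3(v=0); in:-
Emitted by tick 9: ['P1', 'P2', 'P3']

Answer: 3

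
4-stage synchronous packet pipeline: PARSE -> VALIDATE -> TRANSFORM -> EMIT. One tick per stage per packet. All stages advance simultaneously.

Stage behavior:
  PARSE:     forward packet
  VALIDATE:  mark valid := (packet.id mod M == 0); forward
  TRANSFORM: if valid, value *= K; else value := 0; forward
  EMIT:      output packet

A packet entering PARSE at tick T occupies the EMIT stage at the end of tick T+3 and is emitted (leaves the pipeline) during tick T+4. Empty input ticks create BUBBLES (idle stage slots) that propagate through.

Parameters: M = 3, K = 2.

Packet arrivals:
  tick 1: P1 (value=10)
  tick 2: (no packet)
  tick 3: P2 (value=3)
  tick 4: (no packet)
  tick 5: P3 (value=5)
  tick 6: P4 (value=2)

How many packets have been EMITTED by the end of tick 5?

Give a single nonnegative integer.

Tick 1: [PARSE:P1(v=10,ok=F), VALIDATE:-, TRANSFORM:-, EMIT:-] out:-; in:P1
Tick 2: [PARSE:-, VALIDATE:P1(v=10,ok=F), TRANSFORM:-, EMIT:-] out:-; in:-
Tick 3: [PARSE:P2(v=3,ok=F), VALIDATE:-, TRANSFORM:P1(v=0,ok=F), EMIT:-] out:-; in:P2
Tick 4: [PARSE:-, VALIDATE:P2(v=3,ok=F), TRANSFORM:-, EMIT:P1(v=0,ok=F)] out:-; in:-
Tick 5: [PARSE:P3(v=5,ok=F), VALIDATE:-, TRANSFORM:P2(v=0,ok=F), EMIT:-] out:P1(v=0); in:P3
Emitted by tick 5: ['P1']

Answer: 1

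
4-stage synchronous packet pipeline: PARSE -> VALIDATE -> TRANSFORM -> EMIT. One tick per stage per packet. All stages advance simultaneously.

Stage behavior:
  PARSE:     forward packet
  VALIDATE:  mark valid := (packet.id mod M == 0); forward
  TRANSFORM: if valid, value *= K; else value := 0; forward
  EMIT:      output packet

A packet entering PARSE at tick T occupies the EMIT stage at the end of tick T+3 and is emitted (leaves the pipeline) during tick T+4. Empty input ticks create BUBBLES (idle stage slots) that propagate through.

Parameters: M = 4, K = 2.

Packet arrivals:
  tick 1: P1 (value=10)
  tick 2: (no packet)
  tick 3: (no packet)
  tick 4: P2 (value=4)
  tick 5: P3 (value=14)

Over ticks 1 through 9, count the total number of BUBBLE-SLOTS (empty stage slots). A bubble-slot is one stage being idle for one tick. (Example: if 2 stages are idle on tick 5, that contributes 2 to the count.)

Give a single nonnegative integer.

Tick 1: [PARSE:P1(v=10,ok=F), VALIDATE:-, TRANSFORM:-, EMIT:-] out:-; bubbles=3
Tick 2: [PARSE:-, VALIDATE:P1(v=10,ok=F), TRANSFORM:-, EMIT:-] out:-; bubbles=3
Tick 3: [PARSE:-, VALIDATE:-, TRANSFORM:P1(v=0,ok=F), EMIT:-] out:-; bubbles=3
Tick 4: [PARSE:P2(v=4,ok=F), VALIDATE:-, TRANSFORM:-, EMIT:P1(v=0,ok=F)] out:-; bubbles=2
Tick 5: [PARSE:P3(v=14,ok=F), VALIDATE:P2(v=4,ok=F), TRANSFORM:-, EMIT:-] out:P1(v=0); bubbles=2
Tick 6: [PARSE:-, VALIDATE:P3(v=14,ok=F), TRANSFORM:P2(v=0,ok=F), EMIT:-] out:-; bubbles=2
Tick 7: [PARSE:-, VALIDATE:-, TRANSFORM:P3(v=0,ok=F), EMIT:P2(v=0,ok=F)] out:-; bubbles=2
Tick 8: [PARSE:-, VALIDATE:-, TRANSFORM:-, EMIT:P3(v=0,ok=F)] out:P2(v=0); bubbles=3
Tick 9: [PARSE:-, VALIDATE:-, TRANSFORM:-, EMIT:-] out:P3(v=0); bubbles=4
Total bubble-slots: 24

Answer: 24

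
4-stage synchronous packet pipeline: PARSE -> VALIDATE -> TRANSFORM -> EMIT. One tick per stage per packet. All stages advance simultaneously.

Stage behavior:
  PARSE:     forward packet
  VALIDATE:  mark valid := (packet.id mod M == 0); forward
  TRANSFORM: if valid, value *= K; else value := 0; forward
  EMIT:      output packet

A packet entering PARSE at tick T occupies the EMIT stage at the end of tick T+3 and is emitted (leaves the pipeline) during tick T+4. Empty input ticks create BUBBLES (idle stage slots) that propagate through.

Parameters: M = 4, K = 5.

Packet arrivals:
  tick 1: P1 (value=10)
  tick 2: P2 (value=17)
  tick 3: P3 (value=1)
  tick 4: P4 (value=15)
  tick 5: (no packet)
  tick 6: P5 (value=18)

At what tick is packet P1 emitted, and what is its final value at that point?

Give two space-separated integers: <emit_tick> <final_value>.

Answer: 5 0

Derivation:
Tick 1: [PARSE:P1(v=10,ok=F), VALIDATE:-, TRANSFORM:-, EMIT:-] out:-; in:P1
Tick 2: [PARSE:P2(v=17,ok=F), VALIDATE:P1(v=10,ok=F), TRANSFORM:-, EMIT:-] out:-; in:P2
Tick 3: [PARSE:P3(v=1,ok=F), VALIDATE:P2(v=17,ok=F), TRANSFORM:P1(v=0,ok=F), EMIT:-] out:-; in:P3
Tick 4: [PARSE:P4(v=15,ok=F), VALIDATE:P3(v=1,ok=F), TRANSFORM:P2(v=0,ok=F), EMIT:P1(v=0,ok=F)] out:-; in:P4
Tick 5: [PARSE:-, VALIDATE:P4(v=15,ok=T), TRANSFORM:P3(v=0,ok=F), EMIT:P2(v=0,ok=F)] out:P1(v=0); in:-
Tick 6: [PARSE:P5(v=18,ok=F), VALIDATE:-, TRANSFORM:P4(v=75,ok=T), EMIT:P3(v=0,ok=F)] out:P2(v=0); in:P5
Tick 7: [PARSE:-, VALIDATE:P5(v=18,ok=F), TRANSFORM:-, EMIT:P4(v=75,ok=T)] out:P3(v=0); in:-
Tick 8: [PARSE:-, VALIDATE:-, TRANSFORM:P5(v=0,ok=F), EMIT:-] out:P4(v=75); in:-
Tick 9: [PARSE:-, VALIDATE:-, TRANSFORM:-, EMIT:P5(v=0,ok=F)] out:-; in:-
Tick 10: [PARSE:-, VALIDATE:-, TRANSFORM:-, EMIT:-] out:P5(v=0); in:-
P1: arrives tick 1, valid=False (id=1, id%4=1), emit tick 5, final value 0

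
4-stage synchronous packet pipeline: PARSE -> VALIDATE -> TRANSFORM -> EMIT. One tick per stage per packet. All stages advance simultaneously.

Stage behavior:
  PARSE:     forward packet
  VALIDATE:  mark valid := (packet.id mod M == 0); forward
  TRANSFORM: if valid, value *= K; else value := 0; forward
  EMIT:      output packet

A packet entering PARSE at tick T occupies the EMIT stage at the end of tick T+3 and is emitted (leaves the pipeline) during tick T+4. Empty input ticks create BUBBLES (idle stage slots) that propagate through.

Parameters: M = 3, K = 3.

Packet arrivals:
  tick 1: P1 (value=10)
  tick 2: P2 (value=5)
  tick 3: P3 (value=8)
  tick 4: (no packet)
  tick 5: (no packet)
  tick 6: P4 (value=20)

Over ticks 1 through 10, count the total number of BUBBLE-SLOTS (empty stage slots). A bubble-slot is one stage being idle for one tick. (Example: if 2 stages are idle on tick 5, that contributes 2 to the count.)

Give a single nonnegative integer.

Tick 1: [PARSE:P1(v=10,ok=F), VALIDATE:-, TRANSFORM:-, EMIT:-] out:-; bubbles=3
Tick 2: [PARSE:P2(v=5,ok=F), VALIDATE:P1(v=10,ok=F), TRANSFORM:-, EMIT:-] out:-; bubbles=2
Tick 3: [PARSE:P3(v=8,ok=F), VALIDATE:P2(v=5,ok=F), TRANSFORM:P1(v=0,ok=F), EMIT:-] out:-; bubbles=1
Tick 4: [PARSE:-, VALIDATE:P3(v=8,ok=T), TRANSFORM:P2(v=0,ok=F), EMIT:P1(v=0,ok=F)] out:-; bubbles=1
Tick 5: [PARSE:-, VALIDATE:-, TRANSFORM:P3(v=24,ok=T), EMIT:P2(v=0,ok=F)] out:P1(v=0); bubbles=2
Tick 6: [PARSE:P4(v=20,ok=F), VALIDATE:-, TRANSFORM:-, EMIT:P3(v=24,ok=T)] out:P2(v=0); bubbles=2
Tick 7: [PARSE:-, VALIDATE:P4(v=20,ok=F), TRANSFORM:-, EMIT:-] out:P3(v=24); bubbles=3
Tick 8: [PARSE:-, VALIDATE:-, TRANSFORM:P4(v=0,ok=F), EMIT:-] out:-; bubbles=3
Tick 9: [PARSE:-, VALIDATE:-, TRANSFORM:-, EMIT:P4(v=0,ok=F)] out:-; bubbles=3
Tick 10: [PARSE:-, VALIDATE:-, TRANSFORM:-, EMIT:-] out:P4(v=0); bubbles=4
Total bubble-slots: 24

Answer: 24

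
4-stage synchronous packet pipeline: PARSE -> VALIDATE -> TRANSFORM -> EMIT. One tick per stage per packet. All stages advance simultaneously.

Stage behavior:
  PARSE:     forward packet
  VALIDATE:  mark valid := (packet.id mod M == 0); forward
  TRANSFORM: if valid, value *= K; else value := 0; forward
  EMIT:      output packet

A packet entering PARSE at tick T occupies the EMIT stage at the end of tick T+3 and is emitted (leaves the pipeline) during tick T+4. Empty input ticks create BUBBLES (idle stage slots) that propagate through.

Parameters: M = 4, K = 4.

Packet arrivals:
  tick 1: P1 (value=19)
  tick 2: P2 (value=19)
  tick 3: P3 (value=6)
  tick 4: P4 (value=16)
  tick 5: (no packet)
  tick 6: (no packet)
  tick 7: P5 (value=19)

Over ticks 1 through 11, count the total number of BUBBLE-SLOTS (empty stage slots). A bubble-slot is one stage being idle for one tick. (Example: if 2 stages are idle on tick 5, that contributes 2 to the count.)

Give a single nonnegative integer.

Answer: 24

Derivation:
Tick 1: [PARSE:P1(v=19,ok=F), VALIDATE:-, TRANSFORM:-, EMIT:-] out:-; bubbles=3
Tick 2: [PARSE:P2(v=19,ok=F), VALIDATE:P1(v=19,ok=F), TRANSFORM:-, EMIT:-] out:-; bubbles=2
Tick 3: [PARSE:P3(v=6,ok=F), VALIDATE:P2(v=19,ok=F), TRANSFORM:P1(v=0,ok=F), EMIT:-] out:-; bubbles=1
Tick 4: [PARSE:P4(v=16,ok=F), VALIDATE:P3(v=6,ok=F), TRANSFORM:P2(v=0,ok=F), EMIT:P1(v=0,ok=F)] out:-; bubbles=0
Tick 5: [PARSE:-, VALIDATE:P4(v=16,ok=T), TRANSFORM:P3(v=0,ok=F), EMIT:P2(v=0,ok=F)] out:P1(v=0); bubbles=1
Tick 6: [PARSE:-, VALIDATE:-, TRANSFORM:P4(v=64,ok=T), EMIT:P3(v=0,ok=F)] out:P2(v=0); bubbles=2
Tick 7: [PARSE:P5(v=19,ok=F), VALIDATE:-, TRANSFORM:-, EMIT:P4(v=64,ok=T)] out:P3(v=0); bubbles=2
Tick 8: [PARSE:-, VALIDATE:P5(v=19,ok=F), TRANSFORM:-, EMIT:-] out:P4(v=64); bubbles=3
Tick 9: [PARSE:-, VALIDATE:-, TRANSFORM:P5(v=0,ok=F), EMIT:-] out:-; bubbles=3
Tick 10: [PARSE:-, VALIDATE:-, TRANSFORM:-, EMIT:P5(v=0,ok=F)] out:-; bubbles=3
Tick 11: [PARSE:-, VALIDATE:-, TRANSFORM:-, EMIT:-] out:P5(v=0); bubbles=4
Total bubble-slots: 24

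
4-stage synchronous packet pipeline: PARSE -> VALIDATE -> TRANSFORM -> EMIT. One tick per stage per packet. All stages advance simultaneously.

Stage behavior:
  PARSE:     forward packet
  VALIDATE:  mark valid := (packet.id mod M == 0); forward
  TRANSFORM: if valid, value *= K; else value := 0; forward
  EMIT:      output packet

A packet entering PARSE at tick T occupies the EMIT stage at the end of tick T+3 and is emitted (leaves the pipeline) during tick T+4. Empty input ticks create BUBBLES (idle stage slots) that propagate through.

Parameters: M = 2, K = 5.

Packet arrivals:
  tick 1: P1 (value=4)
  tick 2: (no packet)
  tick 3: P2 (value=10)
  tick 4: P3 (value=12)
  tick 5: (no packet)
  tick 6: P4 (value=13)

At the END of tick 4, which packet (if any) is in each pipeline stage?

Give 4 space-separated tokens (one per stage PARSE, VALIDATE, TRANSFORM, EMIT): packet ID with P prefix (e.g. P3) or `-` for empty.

Answer: P3 P2 - P1

Derivation:
Tick 1: [PARSE:P1(v=4,ok=F), VALIDATE:-, TRANSFORM:-, EMIT:-] out:-; in:P1
Tick 2: [PARSE:-, VALIDATE:P1(v=4,ok=F), TRANSFORM:-, EMIT:-] out:-; in:-
Tick 3: [PARSE:P2(v=10,ok=F), VALIDATE:-, TRANSFORM:P1(v=0,ok=F), EMIT:-] out:-; in:P2
Tick 4: [PARSE:P3(v=12,ok=F), VALIDATE:P2(v=10,ok=T), TRANSFORM:-, EMIT:P1(v=0,ok=F)] out:-; in:P3
At end of tick 4: ['P3', 'P2', '-', 'P1']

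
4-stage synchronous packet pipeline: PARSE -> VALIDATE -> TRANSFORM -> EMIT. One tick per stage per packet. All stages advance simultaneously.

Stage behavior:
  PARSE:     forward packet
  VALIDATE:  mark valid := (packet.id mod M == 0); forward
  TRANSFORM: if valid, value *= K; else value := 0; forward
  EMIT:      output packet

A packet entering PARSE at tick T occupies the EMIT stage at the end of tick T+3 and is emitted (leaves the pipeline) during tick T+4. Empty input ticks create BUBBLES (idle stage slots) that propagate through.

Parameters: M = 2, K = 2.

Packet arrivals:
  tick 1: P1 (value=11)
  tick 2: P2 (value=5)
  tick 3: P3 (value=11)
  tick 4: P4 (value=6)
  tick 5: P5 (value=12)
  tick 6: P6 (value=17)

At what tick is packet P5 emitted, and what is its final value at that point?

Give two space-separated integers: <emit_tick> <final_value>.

Answer: 9 0

Derivation:
Tick 1: [PARSE:P1(v=11,ok=F), VALIDATE:-, TRANSFORM:-, EMIT:-] out:-; in:P1
Tick 2: [PARSE:P2(v=5,ok=F), VALIDATE:P1(v=11,ok=F), TRANSFORM:-, EMIT:-] out:-; in:P2
Tick 3: [PARSE:P3(v=11,ok=F), VALIDATE:P2(v=5,ok=T), TRANSFORM:P1(v=0,ok=F), EMIT:-] out:-; in:P3
Tick 4: [PARSE:P4(v=6,ok=F), VALIDATE:P3(v=11,ok=F), TRANSFORM:P2(v=10,ok=T), EMIT:P1(v=0,ok=F)] out:-; in:P4
Tick 5: [PARSE:P5(v=12,ok=F), VALIDATE:P4(v=6,ok=T), TRANSFORM:P3(v=0,ok=F), EMIT:P2(v=10,ok=T)] out:P1(v=0); in:P5
Tick 6: [PARSE:P6(v=17,ok=F), VALIDATE:P5(v=12,ok=F), TRANSFORM:P4(v=12,ok=T), EMIT:P3(v=0,ok=F)] out:P2(v=10); in:P6
Tick 7: [PARSE:-, VALIDATE:P6(v=17,ok=T), TRANSFORM:P5(v=0,ok=F), EMIT:P4(v=12,ok=T)] out:P3(v=0); in:-
Tick 8: [PARSE:-, VALIDATE:-, TRANSFORM:P6(v=34,ok=T), EMIT:P5(v=0,ok=F)] out:P4(v=12); in:-
Tick 9: [PARSE:-, VALIDATE:-, TRANSFORM:-, EMIT:P6(v=34,ok=T)] out:P5(v=0); in:-
Tick 10: [PARSE:-, VALIDATE:-, TRANSFORM:-, EMIT:-] out:P6(v=34); in:-
P5: arrives tick 5, valid=False (id=5, id%2=1), emit tick 9, final value 0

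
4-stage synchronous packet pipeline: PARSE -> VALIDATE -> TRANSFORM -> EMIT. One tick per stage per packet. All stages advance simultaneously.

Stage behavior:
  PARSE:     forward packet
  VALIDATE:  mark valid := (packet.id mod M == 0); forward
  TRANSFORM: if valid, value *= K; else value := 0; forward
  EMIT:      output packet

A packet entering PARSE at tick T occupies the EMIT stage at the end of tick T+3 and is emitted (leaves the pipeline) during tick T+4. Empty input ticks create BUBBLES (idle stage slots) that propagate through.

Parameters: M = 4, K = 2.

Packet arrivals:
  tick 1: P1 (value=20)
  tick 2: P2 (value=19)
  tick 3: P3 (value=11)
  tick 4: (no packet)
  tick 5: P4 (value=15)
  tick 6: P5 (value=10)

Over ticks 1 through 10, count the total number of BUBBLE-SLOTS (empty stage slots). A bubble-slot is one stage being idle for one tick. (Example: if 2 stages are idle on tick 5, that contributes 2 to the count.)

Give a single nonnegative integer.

Answer: 20

Derivation:
Tick 1: [PARSE:P1(v=20,ok=F), VALIDATE:-, TRANSFORM:-, EMIT:-] out:-; bubbles=3
Tick 2: [PARSE:P2(v=19,ok=F), VALIDATE:P1(v=20,ok=F), TRANSFORM:-, EMIT:-] out:-; bubbles=2
Tick 3: [PARSE:P3(v=11,ok=F), VALIDATE:P2(v=19,ok=F), TRANSFORM:P1(v=0,ok=F), EMIT:-] out:-; bubbles=1
Tick 4: [PARSE:-, VALIDATE:P3(v=11,ok=F), TRANSFORM:P2(v=0,ok=F), EMIT:P1(v=0,ok=F)] out:-; bubbles=1
Tick 5: [PARSE:P4(v=15,ok=F), VALIDATE:-, TRANSFORM:P3(v=0,ok=F), EMIT:P2(v=0,ok=F)] out:P1(v=0); bubbles=1
Tick 6: [PARSE:P5(v=10,ok=F), VALIDATE:P4(v=15,ok=T), TRANSFORM:-, EMIT:P3(v=0,ok=F)] out:P2(v=0); bubbles=1
Tick 7: [PARSE:-, VALIDATE:P5(v=10,ok=F), TRANSFORM:P4(v=30,ok=T), EMIT:-] out:P3(v=0); bubbles=2
Tick 8: [PARSE:-, VALIDATE:-, TRANSFORM:P5(v=0,ok=F), EMIT:P4(v=30,ok=T)] out:-; bubbles=2
Tick 9: [PARSE:-, VALIDATE:-, TRANSFORM:-, EMIT:P5(v=0,ok=F)] out:P4(v=30); bubbles=3
Tick 10: [PARSE:-, VALIDATE:-, TRANSFORM:-, EMIT:-] out:P5(v=0); bubbles=4
Total bubble-slots: 20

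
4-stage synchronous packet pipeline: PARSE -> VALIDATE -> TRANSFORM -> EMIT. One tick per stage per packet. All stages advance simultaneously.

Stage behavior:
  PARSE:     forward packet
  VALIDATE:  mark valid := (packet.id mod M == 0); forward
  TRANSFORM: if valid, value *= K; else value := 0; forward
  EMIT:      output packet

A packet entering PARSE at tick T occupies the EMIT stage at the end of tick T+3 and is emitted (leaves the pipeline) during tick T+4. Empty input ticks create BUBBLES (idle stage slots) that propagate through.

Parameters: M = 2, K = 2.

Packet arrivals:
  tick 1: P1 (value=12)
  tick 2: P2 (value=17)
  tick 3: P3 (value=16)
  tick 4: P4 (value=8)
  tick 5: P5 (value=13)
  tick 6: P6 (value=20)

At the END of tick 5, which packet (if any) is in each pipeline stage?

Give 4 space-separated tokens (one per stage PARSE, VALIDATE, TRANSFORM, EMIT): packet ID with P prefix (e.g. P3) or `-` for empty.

Answer: P5 P4 P3 P2

Derivation:
Tick 1: [PARSE:P1(v=12,ok=F), VALIDATE:-, TRANSFORM:-, EMIT:-] out:-; in:P1
Tick 2: [PARSE:P2(v=17,ok=F), VALIDATE:P1(v=12,ok=F), TRANSFORM:-, EMIT:-] out:-; in:P2
Tick 3: [PARSE:P3(v=16,ok=F), VALIDATE:P2(v=17,ok=T), TRANSFORM:P1(v=0,ok=F), EMIT:-] out:-; in:P3
Tick 4: [PARSE:P4(v=8,ok=F), VALIDATE:P3(v=16,ok=F), TRANSFORM:P2(v=34,ok=T), EMIT:P1(v=0,ok=F)] out:-; in:P4
Tick 5: [PARSE:P5(v=13,ok=F), VALIDATE:P4(v=8,ok=T), TRANSFORM:P3(v=0,ok=F), EMIT:P2(v=34,ok=T)] out:P1(v=0); in:P5
At end of tick 5: ['P5', 'P4', 'P3', 'P2']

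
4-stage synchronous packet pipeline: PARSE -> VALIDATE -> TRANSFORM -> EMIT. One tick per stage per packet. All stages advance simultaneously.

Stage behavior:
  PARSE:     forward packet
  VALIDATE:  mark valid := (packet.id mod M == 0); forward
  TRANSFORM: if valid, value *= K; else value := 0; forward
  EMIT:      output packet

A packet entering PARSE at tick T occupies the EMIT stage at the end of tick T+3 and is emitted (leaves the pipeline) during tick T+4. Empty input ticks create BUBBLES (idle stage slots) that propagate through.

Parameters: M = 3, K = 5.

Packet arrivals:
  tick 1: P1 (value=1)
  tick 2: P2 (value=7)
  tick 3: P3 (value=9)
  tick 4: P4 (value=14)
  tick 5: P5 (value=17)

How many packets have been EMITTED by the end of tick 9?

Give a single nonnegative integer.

Answer: 5

Derivation:
Tick 1: [PARSE:P1(v=1,ok=F), VALIDATE:-, TRANSFORM:-, EMIT:-] out:-; in:P1
Tick 2: [PARSE:P2(v=7,ok=F), VALIDATE:P1(v=1,ok=F), TRANSFORM:-, EMIT:-] out:-; in:P2
Tick 3: [PARSE:P3(v=9,ok=F), VALIDATE:P2(v=7,ok=F), TRANSFORM:P1(v=0,ok=F), EMIT:-] out:-; in:P3
Tick 4: [PARSE:P4(v=14,ok=F), VALIDATE:P3(v=9,ok=T), TRANSFORM:P2(v=0,ok=F), EMIT:P1(v=0,ok=F)] out:-; in:P4
Tick 5: [PARSE:P5(v=17,ok=F), VALIDATE:P4(v=14,ok=F), TRANSFORM:P3(v=45,ok=T), EMIT:P2(v=0,ok=F)] out:P1(v=0); in:P5
Tick 6: [PARSE:-, VALIDATE:P5(v=17,ok=F), TRANSFORM:P4(v=0,ok=F), EMIT:P3(v=45,ok=T)] out:P2(v=0); in:-
Tick 7: [PARSE:-, VALIDATE:-, TRANSFORM:P5(v=0,ok=F), EMIT:P4(v=0,ok=F)] out:P3(v=45); in:-
Tick 8: [PARSE:-, VALIDATE:-, TRANSFORM:-, EMIT:P5(v=0,ok=F)] out:P4(v=0); in:-
Tick 9: [PARSE:-, VALIDATE:-, TRANSFORM:-, EMIT:-] out:P5(v=0); in:-
Emitted by tick 9: ['P1', 'P2', 'P3', 'P4', 'P5']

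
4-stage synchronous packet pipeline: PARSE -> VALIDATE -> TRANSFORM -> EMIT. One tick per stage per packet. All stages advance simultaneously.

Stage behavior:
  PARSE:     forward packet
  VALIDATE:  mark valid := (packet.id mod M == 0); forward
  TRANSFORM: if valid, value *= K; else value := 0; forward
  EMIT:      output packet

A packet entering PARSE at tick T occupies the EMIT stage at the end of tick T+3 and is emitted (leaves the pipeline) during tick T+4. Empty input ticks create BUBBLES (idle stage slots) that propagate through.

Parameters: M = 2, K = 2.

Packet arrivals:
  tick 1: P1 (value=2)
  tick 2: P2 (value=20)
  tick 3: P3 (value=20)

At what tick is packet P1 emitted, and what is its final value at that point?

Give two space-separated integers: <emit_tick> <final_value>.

Tick 1: [PARSE:P1(v=2,ok=F), VALIDATE:-, TRANSFORM:-, EMIT:-] out:-; in:P1
Tick 2: [PARSE:P2(v=20,ok=F), VALIDATE:P1(v=2,ok=F), TRANSFORM:-, EMIT:-] out:-; in:P2
Tick 3: [PARSE:P3(v=20,ok=F), VALIDATE:P2(v=20,ok=T), TRANSFORM:P1(v=0,ok=F), EMIT:-] out:-; in:P3
Tick 4: [PARSE:-, VALIDATE:P3(v=20,ok=F), TRANSFORM:P2(v=40,ok=T), EMIT:P1(v=0,ok=F)] out:-; in:-
Tick 5: [PARSE:-, VALIDATE:-, TRANSFORM:P3(v=0,ok=F), EMIT:P2(v=40,ok=T)] out:P1(v=0); in:-
Tick 6: [PARSE:-, VALIDATE:-, TRANSFORM:-, EMIT:P3(v=0,ok=F)] out:P2(v=40); in:-
Tick 7: [PARSE:-, VALIDATE:-, TRANSFORM:-, EMIT:-] out:P3(v=0); in:-
P1: arrives tick 1, valid=False (id=1, id%2=1), emit tick 5, final value 0

Answer: 5 0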